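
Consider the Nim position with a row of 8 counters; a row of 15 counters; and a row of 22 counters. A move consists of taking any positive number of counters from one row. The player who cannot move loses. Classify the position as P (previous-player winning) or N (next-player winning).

Nim-sum: 8 ⊕ 15 ⊕ 22 = 17.
The nim-sum is 17 ≠ 0, so this is an N-position: the player to move can win.

N-position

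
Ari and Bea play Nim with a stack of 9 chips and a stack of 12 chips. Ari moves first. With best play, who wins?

Nim-sum: 9 ^ 12 = 5.
The nim-sum is 5 ≠ 0, so this is an N-position: the player to move can win; Ari has a winning move.

Ari wins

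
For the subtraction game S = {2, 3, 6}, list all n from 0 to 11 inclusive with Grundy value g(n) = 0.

0, 1, 5, 9, 10

Grundy values for subtraction set {2, 3, 6}:
g(0) = mex{} = 0
g(1) = mex{} = 0
g(2) = mex{0} = 1
g(3) = mex{0} = 1
g(4) = mex{0,1} = 2
g(5) = mex{1} = 0
g(6) = mex{0,1,2} = 3
g(7) = mex{0,2} = 1
g(8) = mex{0,1,3} = 2
g(9) = mex{1,3} = 0
g(10) = mex{1,2} = 0
g(11) = mex{0,2} = 1
The P-positions (g = 0) in 0..11 are 0, 1, 5, 9, 10.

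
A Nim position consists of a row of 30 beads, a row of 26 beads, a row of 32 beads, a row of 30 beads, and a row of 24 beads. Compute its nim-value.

34

Write each in binary and XOR column by column:
  011110  (30)
  011010  (26)
  100000  (32)
  011110  (30)
  011000  (24)
  ------
  100010  (34)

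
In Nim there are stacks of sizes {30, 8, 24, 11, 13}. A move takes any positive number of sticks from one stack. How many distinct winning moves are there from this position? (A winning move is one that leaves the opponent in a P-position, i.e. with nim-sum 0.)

Compute the nim-sum pairwise:
30 ⊕ 8 = 22
22 ⊕ 24 = 14
14 ⊕ 11 = 5
5 ⊕ 13 = 8
The overall nim-sum is X = 8. A stack of size p has a winning move iff p XOR X < p (reduce it to p XOR X).
  30: 30 XOR 8 = 22 < 30 — winning move (to 22).
  8: 8 XOR 8 = 0 < 8 — winning move (to 0).
  24: 24 XOR 8 = 16 < 24 — winning move (to 16).
  11: 11 XOR 8 = 3 < 11 — winning move (to 3).
  13: 13 XOR 8 = 5 < 13 — winning move (to 5).
That gives 5 winning moves.

5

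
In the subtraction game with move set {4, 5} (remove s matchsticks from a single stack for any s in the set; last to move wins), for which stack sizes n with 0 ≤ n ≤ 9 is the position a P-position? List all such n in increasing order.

Grundy values for subtraction set {4, 5}:
g(0) = mex{} = 0
g(1) = mex{} = 0
g(2) = mex{} = 0
g(3) = mex{} = 0
g(4) = mex{0} = 1
g(5) = mex{0} = 1
g(6) = mex{0} = 1
g(7) = mex{0} = 1
g(8) = mex{0,1} = 2
g(9) = mex{1} = 0
The P-positions (g = 0) in 0..9 are 0, 1, 2, 3, 9.

0, 1, 2, 3, 9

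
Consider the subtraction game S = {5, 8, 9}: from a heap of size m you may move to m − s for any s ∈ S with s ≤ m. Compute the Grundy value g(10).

Compute g(0), g(1), … for moves {5, 8, 9}:
k:     0  1  2  3  4  5  6  7  8  9 10
g(k):  0  0  0  0  0  1  1  1  1  1  2
So g(10) = 2.

2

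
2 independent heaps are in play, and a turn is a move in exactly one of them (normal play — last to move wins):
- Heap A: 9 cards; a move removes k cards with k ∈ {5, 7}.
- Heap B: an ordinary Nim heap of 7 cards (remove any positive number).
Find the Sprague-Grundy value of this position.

6

Build the Grundy sequence for heap A with g(k) = mex{g(k−s) : s ∈ {5, 7}, s ≤ k}:
k:     0  1  2  3  4  5  6  7  8  9
g(k):  0  0  0  0  0  1  1  1  1  1
So g(9) = 1.
Heap B is a plain Nim heap of size 7, so its Grundy value is 7.
By the Sprague-Grundy theorem, the Grundy value of a sum of independent games is the XOR of the component values.
Combined value = 1 XOR 7 = 6.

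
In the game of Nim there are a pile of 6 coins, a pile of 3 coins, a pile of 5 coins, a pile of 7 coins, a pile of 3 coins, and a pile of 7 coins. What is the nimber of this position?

Nim-sum: 6 ^ 3 ^ 5 ^ 7 ^ 3 ^ 7 = 3.

3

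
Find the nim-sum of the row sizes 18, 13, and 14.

17

Compute the nim-sum pairwise:
18 ^ 13 = 31
31 ^ 14 = 17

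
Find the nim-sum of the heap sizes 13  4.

9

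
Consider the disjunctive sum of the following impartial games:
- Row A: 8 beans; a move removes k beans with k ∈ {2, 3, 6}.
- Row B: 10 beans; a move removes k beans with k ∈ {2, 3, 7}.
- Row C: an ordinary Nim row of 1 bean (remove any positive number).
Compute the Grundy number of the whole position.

3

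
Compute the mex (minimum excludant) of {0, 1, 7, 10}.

2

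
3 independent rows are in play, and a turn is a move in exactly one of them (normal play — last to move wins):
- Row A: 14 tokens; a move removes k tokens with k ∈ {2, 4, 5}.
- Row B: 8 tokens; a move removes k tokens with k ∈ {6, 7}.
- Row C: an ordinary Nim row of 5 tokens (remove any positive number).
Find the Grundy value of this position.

Grundy values for row A (subtraction set {2, 4, 5}):
k:     0  1  2  3  4  5  6  7  8  9 10 11 12 13 14
g(k):  0  0  1  1  2  2  3  0  0  1  1  2  2  3  0
So g(14) = 0.
For row B, compute g(0), g(1), … with moves {6, 7}:
g(0) = mex{} = 0
g(1) = mex{} = 0
g(2) = mex{} = 0
g(3) = mex{} = 0
g(4) = mex{} = 0
g(5) = mex{} = 0
g(6) = mex{0} = 1
g(7) = mex{0} = 1
g(8) = mex{0} = 1
So g(8) = 1.
Row C is a plain Nim row of size 5, so its Grundy value is 5.
By the Sprague-Grundy theorem, the Grundy value of a sum of independent games is the XOR of the component values.
Combined value = 0 ⊕ 1 ⊕ 5 = 4.

4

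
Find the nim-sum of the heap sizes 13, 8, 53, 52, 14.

In binary:
  001101  (13)
  001000  (8)
  110101  (53)
  110100  (52)
  001110  (14)
  ------
  001010  (10)

10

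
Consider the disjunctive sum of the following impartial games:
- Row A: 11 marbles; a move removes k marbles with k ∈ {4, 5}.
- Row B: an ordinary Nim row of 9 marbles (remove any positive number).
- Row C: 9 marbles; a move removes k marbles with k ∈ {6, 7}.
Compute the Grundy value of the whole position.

For row A, compute g(0), g(1), … with moves {4, 5}:
g(0) = mex{} = 0
g(1) = mex{} = 0
g(2) = mex{} = 0
g(3) = mex{} = 0
g(4) = mex{0} = 1
g(5) = mex{0} = 1
g(6) = mex{0} = 1
g(7) = mex{0} = 1
g(8) = mex{0,1} = 2
g(9) = mex{1} = 0
g(10) = mex{1} = 0
g(11) = mex{1} = 0
So g(11) = 0.
Row B is a plain Nim row of size 9, so its Grundy value is 9.
For row C, compute g(0), g(1), … with moves {6, 7}:
k:     0  1  2  3  4  5  6  7  8  9
g(k):  0  0  0  0  0  0  1  1  1  1
So g(9) = 1.
The value of a disjunctive sum is the nim-sum of the parts.
Combined value = 0 XOR 9 XOR 1 = 8.

8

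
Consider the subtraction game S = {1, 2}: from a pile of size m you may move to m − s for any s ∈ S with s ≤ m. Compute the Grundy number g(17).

2

Grundy values for subtraction set {1, 2}:
k:     0  1  2  3  4  5  6  7  8  9 10 11 12 13 14 15 16 17
g(k):  0  1  2  0  1  2  0  1  2  0  1  2  0  1  2  0  1  2
So g(17) = 2.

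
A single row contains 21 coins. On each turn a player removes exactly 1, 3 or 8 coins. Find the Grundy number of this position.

2

Grundy values for subtraction set {1, 3, 8}:
k:     0  1  2  3  4  5  6  7  8  9 10 11 12 13 14 15 16 17 18 19 20 21
g(k):  0  1  0  1  0  1  0  1  2  3  2  0  1  0  1  0  1  0  1  2  3  2
So g(21) = 2.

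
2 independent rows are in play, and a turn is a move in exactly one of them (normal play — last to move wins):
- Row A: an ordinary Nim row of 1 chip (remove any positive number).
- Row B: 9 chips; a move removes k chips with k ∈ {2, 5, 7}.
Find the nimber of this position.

Row A is a plain Nim row of size 1, so its Grundy value is 1.
For row B, compute g(0), g(1), … with moves {2, 5, 7}:
g(0) = mex{} = 0
g(1) = mex{} = 0
g(2) = mex{0} = 1
g(3) = mex{0} = 1
g(4) = mex{1} = 0
g(5) = mex{0,1} = 2
g(6) = mex{0} = 1
g(7) = mex{0,1,2} = 3
g(8) = mex{0,1} = 2
g(9) = mex{0,1,3} = 2
So g(9) = 2.
The value of a disjunctive sum is the nim-sum of the parts.
Combined value = 1 ⊕ 2 = 3.

3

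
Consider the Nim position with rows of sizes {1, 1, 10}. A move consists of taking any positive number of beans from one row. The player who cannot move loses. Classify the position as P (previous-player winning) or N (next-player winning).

N-position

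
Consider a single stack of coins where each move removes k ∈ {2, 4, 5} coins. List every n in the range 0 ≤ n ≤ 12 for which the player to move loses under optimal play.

0, 1, 7, 8

Build the Grundy sequence with g(k) = mex{g(k−s) : s ∈ {2, 4, 5}, s ≤ k}:
k:     0  1  2  3  4  5  6  7  8  9 10 11 12
g(k):  0  0  1  1  2  2  3  0  0  1  1  2  2
The P-positions (g = 0) in 0..12 are 0, 1, 7, 8.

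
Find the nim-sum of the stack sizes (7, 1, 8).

14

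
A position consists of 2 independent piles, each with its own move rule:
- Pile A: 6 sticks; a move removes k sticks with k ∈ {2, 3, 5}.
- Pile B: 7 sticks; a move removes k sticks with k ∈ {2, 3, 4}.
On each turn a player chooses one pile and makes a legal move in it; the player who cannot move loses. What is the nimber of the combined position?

3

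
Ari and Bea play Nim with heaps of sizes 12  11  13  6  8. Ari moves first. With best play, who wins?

Nim-sum: 12 XOR 11 XOR 13 XOR 6 XOR 8 = 4.
The nim-sum is 4 ≠ 0, so this is an N-position: the player to move can win; Ari has a winning move.

Ari wins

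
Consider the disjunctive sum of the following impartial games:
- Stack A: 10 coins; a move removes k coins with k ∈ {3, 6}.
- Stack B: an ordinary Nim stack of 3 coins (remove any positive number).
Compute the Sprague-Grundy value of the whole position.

For stack A, compute g(0), g(1), … with moves {3, 6}:
k:     0  1  2  3  4  5  6  7  8  9 10
g(k):  0  0  0  1  1  1  2  2  2  0  0
So g(10) = 0.
Stack B is a plain Nim stack of size 3, so its Grundy value is 3.
The value of a disjunctive sum is the nim-sum of the parts.
Combined value = 0 XOR 3 = 3.

3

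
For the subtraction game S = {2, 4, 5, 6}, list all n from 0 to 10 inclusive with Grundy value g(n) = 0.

Grundy values for subtraction set {2, 4, 5, 6}:
g(0) = mex{} = 0
g(1) = mex{} = 0
g(2) = mex{0} = 1
g(3) = mex{0} = 1
g(4) = mex{0,1} = 2
g(5) = mex{0,1} = 2
g(6) = mex{0,1,2} = 3
g(7) = mex{0,1,2} = 3
g(8) = mex{1,2,3} = 0
g(9) = mex{1,2,3} = 0
g(10) = mex{0,2,3} = 1
The P-positions (g = 0) in 0..10 are 0, 1, 8, 9.

0, 1, 8, 9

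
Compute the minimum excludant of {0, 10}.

1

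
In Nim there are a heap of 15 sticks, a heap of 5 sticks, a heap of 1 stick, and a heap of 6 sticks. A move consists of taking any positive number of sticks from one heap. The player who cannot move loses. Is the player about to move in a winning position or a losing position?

Winning position

Nim-sum: 15 ⊕ 5 ⊕ 1 ⊕ 6 = 13.
The nim-sum is 13 ≠ 0, so this is an N-position: the player to move can win.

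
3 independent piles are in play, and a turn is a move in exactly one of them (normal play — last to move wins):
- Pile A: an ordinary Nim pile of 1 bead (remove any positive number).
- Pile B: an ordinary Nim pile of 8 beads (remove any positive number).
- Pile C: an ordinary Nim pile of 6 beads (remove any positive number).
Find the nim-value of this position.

Pile A is a plain Nim pile of size 1, so its Grundy value is 1.
Pile B is a plain Nim pile of size 8, so its Grundy value is 8.
Pile C is a plain Nim pile of size 6, so its Grundy value is 6.
The value of a disjunctive sum is the nim-sum of the parts.
Combined value = 1 ⊕ 8 ⊕ 6 = 15.

15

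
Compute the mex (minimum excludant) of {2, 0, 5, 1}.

The values 0, 1, 2 are all present; 3 is the first non-negative integer missing from the set.

3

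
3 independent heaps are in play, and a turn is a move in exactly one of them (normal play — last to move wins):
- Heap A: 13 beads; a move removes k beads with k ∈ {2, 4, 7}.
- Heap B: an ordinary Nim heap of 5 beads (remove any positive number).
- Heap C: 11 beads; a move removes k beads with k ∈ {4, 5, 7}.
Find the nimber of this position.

7

For heap A, compute g(0), g(1), … with moves {2, 4, 7}:
k:     0  1  2  3  4  5  6  7  8  9 10 11 12 13
g(k):  0  0  1  1  2  2  0  3  1  0  2  1  0  2
So g(13) = 2.
Heap B is a plain Nim heap of size 5, so its Grundy value is 5.
Grundy values for heap C (subtraction set {4, 5, 7}):
g(0) = mex{} = 0
g(1) = mex{} = 0
g(2) = mex{} = 0
g(3) = mex{} = 0
g(4) = mex{0} = 1
g(5) = mex{0} = 1
g(6) = mex{0} = 1
g(7) = mex{0} = 1
g(8) = mex{0,1} = 2
g(9) = mex{0,1} = 2
g(10) = mex{0,1} = 2
g(11) = mex{1} = 0
So g(11) = 0.
By the Sprague-Grundy theorem, the Grundy value of a sum of independent games is the XOR of the component values.
Combined value = 2 ⊕ 5 ⊕ 0 = 7.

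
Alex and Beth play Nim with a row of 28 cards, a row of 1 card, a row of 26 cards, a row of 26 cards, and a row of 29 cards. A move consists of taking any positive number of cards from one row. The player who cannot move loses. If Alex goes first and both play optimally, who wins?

Beth wins

Nim-sum: 28 ^ 1 ^ 26 ^ 26 ^ 29 = 0.
The nim-sum is 0, so this is a P-position: the player to move is in a losing position under optimal play; Alex is about to move from it and so loses — Beth wins.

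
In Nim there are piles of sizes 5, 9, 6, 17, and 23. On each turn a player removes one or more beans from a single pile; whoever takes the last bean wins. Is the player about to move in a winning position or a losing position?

Winning position

Compute the nim-sum pairwise:
5 ^ 9 = 12
12 ^ 6 = 10
10 ^ 17 = 27
27 ^ 23 = 12
The nim-sum is 12 ≠ 0, so this is an N-position: the player to move can win.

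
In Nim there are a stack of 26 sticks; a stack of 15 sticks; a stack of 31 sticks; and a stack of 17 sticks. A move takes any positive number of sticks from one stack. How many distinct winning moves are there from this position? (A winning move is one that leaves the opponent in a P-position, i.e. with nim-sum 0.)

3

Nim-sum: 26 ⊕ 15 ⊕ 31 ⊕ 17 = 27.
The overall nim-sum is X = 27. A stack of size p has a winning move iff p XOR X < p (reduce it to p XOR X).
  26: 26 XOR 27 = 1 < 26 — winning move (to 1).
  15: 15 XOR 27 = 20 ≥ 15 — no move.
  31: 31 XOR 27 = 4 < 31 — winning move (to 4).
  17: 17 XOR 27 = 10 < 17 — winning move (to 10).
That gives 3 winning moves.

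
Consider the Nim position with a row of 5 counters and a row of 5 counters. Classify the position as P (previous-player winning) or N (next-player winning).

Nim-sum: 5 ⊕ 5 = 0.
The nim-sum is 0, so this is a P-position: the player to move is in a losing position under optimal play.

P-position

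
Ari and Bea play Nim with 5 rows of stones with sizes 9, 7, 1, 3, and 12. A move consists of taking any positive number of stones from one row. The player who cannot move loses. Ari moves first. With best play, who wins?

Bea wins

Compute the nim-sum pairwise:
9 XOR 7 = 14
14 XOR 1 = 15
15 XOR 3 = 12
12 XOR 12 = 0
The nim-sum is 0, so this is a P-position: the player to move is in a losing position under optimal play; Ari is about to move from it and so loses — Bea wins.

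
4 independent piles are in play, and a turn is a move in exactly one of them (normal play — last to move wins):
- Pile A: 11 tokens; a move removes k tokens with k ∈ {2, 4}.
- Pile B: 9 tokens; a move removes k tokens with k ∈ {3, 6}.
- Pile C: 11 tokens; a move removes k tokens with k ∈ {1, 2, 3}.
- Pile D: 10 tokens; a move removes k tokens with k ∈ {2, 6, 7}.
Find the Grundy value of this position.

2

Grundy values for pile A (subtraction set {2, 4}):
k:     0  1  2  3  4  5  6  7  8  9 10 11
g(k):  0  0  1  1  2  2  0  0  1  1  2  2
So g(11) = 2.
Build the Grundy sequence for pile B with g(k) = mex{g(k−s) : s ∈ {3, 6}, s ≤ k}:
k:     0  1  2  3  4  5  6  7  8  9
g(k):  0  0  0  1  1  1  2  2  2  0
So g(9) = 0.
Grundy values for pile C (subtraction set {1, 2, 3}):
k:     0  1  2  3  4  5  6  7  8  9 10 11
g(k):  0  1  2  3  0  1  2  3  0  1  2  3
So g(11) = 3.
For pile D, compute g(0), g(1), … with moves {2, 6, 7}:
g(0) = mex{} = 0
g(1) = mex{} = 0
g(2) = mex{0} = 1
g(3) = mex{0} = 1
g(4) = mex{1} = 0
g(5) = mex{1} = 0
g(6) = mex{0} = 1
g(7) = mex{0} = 1
g(8) = mex{0,1} = 2
g(9) = mex{1} = 0
g(10) = mex{0,1,2} = 3
So g(10) = 3.
By the Sprague-Grundy theorem, the Grundy value of a sum of independent games is the XOR of the component values.
Combined value = 2 ⊕ 0 ⊕ 3 ⊕ 3 = 2.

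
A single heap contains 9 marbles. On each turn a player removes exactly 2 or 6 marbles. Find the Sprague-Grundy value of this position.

0

Grundy values for subtraction set {2, 6}:
k:     0  1  2  3  4  5  6  7  8  9
g(k):  0  0  1  1  0  0  1  1  0  0
So g(9) = 0.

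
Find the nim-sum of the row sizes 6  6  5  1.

Nim-sum: 6 ⊕ 6 ⊕ 5 ⊕ 1 = 4.

4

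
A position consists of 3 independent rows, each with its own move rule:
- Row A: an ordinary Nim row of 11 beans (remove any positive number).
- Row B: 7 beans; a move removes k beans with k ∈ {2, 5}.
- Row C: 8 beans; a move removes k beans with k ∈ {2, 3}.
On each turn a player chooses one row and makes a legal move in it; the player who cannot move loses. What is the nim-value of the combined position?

10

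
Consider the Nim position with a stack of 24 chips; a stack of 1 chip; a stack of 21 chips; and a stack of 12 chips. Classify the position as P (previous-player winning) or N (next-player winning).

Compute the nim-sum pairwise:
24 ^ 1 = 25
25 ^ 21 = 12
12 ^ 12 = 0
The nim-sum is 0, so this is a P-position: the player to move is in a losing position under optimal play.

P-position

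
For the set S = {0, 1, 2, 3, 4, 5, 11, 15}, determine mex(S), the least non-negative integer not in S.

6

The values 0, 1, 2, 3, 4, 5 are all present; 6 is the first non-negative integer missing from the set.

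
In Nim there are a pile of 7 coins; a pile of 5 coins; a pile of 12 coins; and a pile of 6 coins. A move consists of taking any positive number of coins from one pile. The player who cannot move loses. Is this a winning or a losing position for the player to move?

Nim-sum: 7 ^ 5 ^ 12 ^ 6 = 8.
The nim-sum is 8 ≠ 0, so this is an N-position: the player to move can win.

Winning position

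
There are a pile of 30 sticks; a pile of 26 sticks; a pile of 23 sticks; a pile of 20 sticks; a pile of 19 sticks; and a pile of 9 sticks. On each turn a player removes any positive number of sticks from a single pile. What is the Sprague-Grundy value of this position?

Compute the nim-sum pairwise:
30 ^ 26 = 4
4 ^ 23 = 19
19 ^ 20 = 7
7 ^ 19 = 20
20 ^ 9 = 29

29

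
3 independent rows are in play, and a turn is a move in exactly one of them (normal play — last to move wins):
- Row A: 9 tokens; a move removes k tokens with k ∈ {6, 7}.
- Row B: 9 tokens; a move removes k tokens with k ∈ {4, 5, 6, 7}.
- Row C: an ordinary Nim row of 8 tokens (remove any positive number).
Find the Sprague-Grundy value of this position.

Build the Grundy sequence for row A with g(k) = mex{g(k−s) : s ∈ {6, 7}, s ≤ k}:
g(0) = mex{} = 0
g(1) = mex{} = 0
g(2) = mex{} = 0
g(3) = mex{} = 0
g(4) = mex{} = 0
g(5) = mex{} = 0
g(6) = mex{0} = 1
g(7) = mex{0} = 1
g(8) = mex{0} = 1
g(9) = mex{0} = 1
So g(9) = 1.
Grundy values for row B (subtraction set {4, 5, 6, 7}):
k:     0  1  2  3  4  5  6  7  8  9
g(k):  0  0  0  0  1  1  1  1  2  2
So g(9) = 2.
Row C is a plain Nim row of size 8, so its Grundy value is 8.
The value of a disjunctive sum is the nim-sum of the parts.
Combined value = 1 ⊕ 2 ⊕ 8 = 11.

11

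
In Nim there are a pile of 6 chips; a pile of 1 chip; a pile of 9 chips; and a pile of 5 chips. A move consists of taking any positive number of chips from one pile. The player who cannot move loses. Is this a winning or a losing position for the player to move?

Compute the nim-sum pairwise:
6 ^ 1 = 7
7 ^ 9 = 14
14 ^ 5 = 11
The nim-sum is 11 ≠ 0, so this is an N-position: the player to move can win.

Winning position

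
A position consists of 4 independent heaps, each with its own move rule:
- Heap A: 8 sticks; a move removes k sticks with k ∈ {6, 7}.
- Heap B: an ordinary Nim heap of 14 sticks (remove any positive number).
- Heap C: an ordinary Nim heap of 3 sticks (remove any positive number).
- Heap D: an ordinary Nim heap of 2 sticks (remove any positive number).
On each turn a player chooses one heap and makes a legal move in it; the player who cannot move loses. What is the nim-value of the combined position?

14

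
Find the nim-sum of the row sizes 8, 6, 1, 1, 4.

Write each in binary and XOR column by column:
  1000  (8)
  0110  (6)
  0001  (1)
  0001  (1)
  0100  (4)
  ----
  1010  (10)

10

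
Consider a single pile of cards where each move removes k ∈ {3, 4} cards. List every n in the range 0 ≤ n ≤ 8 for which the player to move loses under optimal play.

Compute g(0), g(1), … for moves {3, 4}:
k:     0  1  2  3  4  5  6  7  8
g(k):  0  0  0  1  1  1  2  0  0
The P-positions (g = 0) in 0..8 are 0, 1, 2, 7, 8.

0, 1, 2, 7, 8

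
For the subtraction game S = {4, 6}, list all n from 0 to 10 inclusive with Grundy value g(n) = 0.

0, 1, 2, 3, 10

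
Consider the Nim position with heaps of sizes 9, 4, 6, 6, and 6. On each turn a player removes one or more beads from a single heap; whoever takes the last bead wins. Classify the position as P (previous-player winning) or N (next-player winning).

Write each in binary and XOR column by column:
  1001  (9)
  0100  (4)
  0110  (6)
  0110  (6)
  0110  (6)
  ----
  1011  (11)
The nim-sum is 11 ≠ 0, so this is an N-position: the player to move can win.

N-position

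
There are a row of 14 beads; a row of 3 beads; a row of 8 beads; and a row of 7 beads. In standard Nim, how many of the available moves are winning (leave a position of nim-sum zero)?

3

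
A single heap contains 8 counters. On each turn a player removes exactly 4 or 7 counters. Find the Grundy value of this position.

2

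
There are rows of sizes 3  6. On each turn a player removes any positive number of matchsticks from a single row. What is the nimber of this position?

5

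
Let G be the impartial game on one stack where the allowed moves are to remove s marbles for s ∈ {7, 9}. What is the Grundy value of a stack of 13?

1

Grundy values for subtraction set {7, 9}:
g(0) = mex{} = 0
g(1) = mex{} = 0
g(2) = mex{} = 0
g(3) = mex{} = 0
g(4) = mex{} = 0
g(5) = mex{} = 0
g(6) = mex{} = 0
g(7) = mex{0} = 1
g(8) = mex{0} = 1
g(9) = mex{0} = 1
g(10) = mex{0} = 1
g(11) = mex{0} = 1
g(12) = mex{0} = 1
g(13) = mex{0} = 1
So g(13) = 1.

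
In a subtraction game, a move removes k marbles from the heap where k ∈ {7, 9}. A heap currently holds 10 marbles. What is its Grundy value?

1

Compute g(0), g(1), … for moves {7, 9}:
g(0) = mex{} = 0
g(1) = mex{} = 0
g(2) = mex{} = 0
g(3) = mex{} = 0
g(4) = mex{} = 0
g(5) = mex{} = 0
g(6) = mex{} = 0
g(7) = mex{0} = 1
g(8) = mex{0} = 1
g(9) = mex{0} = 1
g(10) = mex{0} = 1
So g(10) = 1.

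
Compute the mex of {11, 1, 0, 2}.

The values 0, 1, 2 are all present; 3 is the first non-negative integer missing from the set.

3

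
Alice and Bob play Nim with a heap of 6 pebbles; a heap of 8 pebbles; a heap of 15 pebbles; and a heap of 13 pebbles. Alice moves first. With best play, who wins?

Alice wins

Compute the nim-sum pairwise:
6 ⊕ 8 = 14
14 ⊕ 15 = 1
1 ⊕ 13 = 12
The nim-sum is 12 ≠ 0, so this is an N-position: the player to move can win; Alice has a winning move.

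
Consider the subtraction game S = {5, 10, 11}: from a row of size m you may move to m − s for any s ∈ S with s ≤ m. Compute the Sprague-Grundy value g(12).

Build the Grundy sequence with g(k) = mex{g(k−s) : s ∈ {5, 10, 11}, s ≤ k}:
g(0) = mex{} = 0
g(1) = mex{} = 0
g(2) = mex{} = 0
g(3) = mex{} = 0
g(4) = mex{} = 0
g(5) = mex{0} = 1
g(6) = mex{0} = 1
g(7) = mex{0} = 1
g(8) = mex{0} = 1
g(9) = mex{0} = 1
g(10) = mex{0,1} = 2
g(11) = mex{0,1} = 2
g(12) = mex{0,1} = 2
So g(12) = 2.

2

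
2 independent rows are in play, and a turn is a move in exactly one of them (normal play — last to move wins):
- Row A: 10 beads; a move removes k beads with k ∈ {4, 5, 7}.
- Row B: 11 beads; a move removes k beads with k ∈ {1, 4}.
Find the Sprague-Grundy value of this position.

For row A, compute g(0), g(1), … with moves {4, 5, 7}:
g(0) = mex{} = 0
g(1) = mex{} = 0
g(2) = mex{} = 0
g(3) = mex{} = 0
g(4) = mex{0} = 1
g(5) = mex{0} = 1
g(6) = mex{0} = 1
g(7) = mex{0} = 1
g(8) = mex{0,1} = 2
g(9) = mex{0,1} = 2
g(10) = mex{0,1} = 2
So g(10) = 2.
For row B, compute g(0), g(1), … with moves {1, 4}:
k:     0  1  2  3  4  5  6  7  8  9 10 11
g(k):  0  1  0  1  2  0  1  0  1  2  0  1
So g(11) = 1.
The value of a disjunctive sum is the nim-sum of the parts.
Combined value = 2 XOR 1 = 3.

3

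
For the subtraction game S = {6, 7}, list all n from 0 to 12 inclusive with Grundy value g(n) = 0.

0, 1, 2, 3, 4, 5

Compute g(0), g(1), … for moves {6, 7}:
g(0) = mex{} = 0
g(1) = mex{} = 0
g(2) = mex{} = 0
g(3) = mex{} = 0
g(4) = mex{} = 0
g(5) = mex{} = 0
g(6) = mex{0} = 1
g(7) = mex{0} = 1
g(8) = mex{0} = 1
g(9) = mex{0} = 1
g(10) = mex{0} = 1
g(11) = mex{0} = 1
g(12) = mex{0,1} = 2
The P-positions (g = 0) in 0..12 are 0, 1, 2, 3, 4, 5.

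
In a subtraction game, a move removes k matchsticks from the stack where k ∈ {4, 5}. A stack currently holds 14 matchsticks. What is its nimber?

Grundy values for subtraction set {4, 5}:
g(0) = mex{} = 0
g(1) = mex{} = 0
g(2) = mex{} = 0
g(3) = mex{} = 0
g(4) = mex{0} = 1
g(5) = mex{0} = 1
g(6) = mex{0} = 1
g(7) = mex{0} = 1
g(8) = mex{0,1} = 2
g(9) = mex{1} = 0
g(10) = mex{1} = 0
g(11) = mex{1} = 0
g(12) = mex{1,2} = 0
g(13) = mex{0,2} = 1
g(14) = mex{0} = 1
So g(14) = 1.

1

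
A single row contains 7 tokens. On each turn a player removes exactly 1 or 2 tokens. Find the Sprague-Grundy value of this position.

Grundy values for subtraction set {1, 2}:
g(0) = mex{} = 0
g(1) = mex{0} = 1
g(2) = mex{0,1} = 2
g(3) = mex{1,2} = 0
g(4) = mex{0,2} = 1
g(5) = mex{0,1} = 2
g(6) = mex{1,2} = 0
g(7) = mex{0,2} = 1
So g(7) = 1.

1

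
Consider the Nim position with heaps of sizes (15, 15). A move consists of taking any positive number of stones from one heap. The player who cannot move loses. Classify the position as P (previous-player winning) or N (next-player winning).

P-position

Compute the nim-sum pairwise:
15 ^ 15 = 0
The nim-sum is 0, so this is a P-position: the player to move is in a losing position under optimal play.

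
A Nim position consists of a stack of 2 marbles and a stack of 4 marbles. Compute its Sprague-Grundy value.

6

Compute the nim-sum pairwise:
2 ^ 4 = 6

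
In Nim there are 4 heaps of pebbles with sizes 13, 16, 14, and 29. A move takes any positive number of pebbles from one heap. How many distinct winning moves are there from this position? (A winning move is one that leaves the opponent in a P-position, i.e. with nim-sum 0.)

Compute the nim-sum pairwise:
13 ^ 16 = 29
29 ^ 14 = 19
19 ^ 29 = 14
The overall nim-sum is X = 14. A heap of size p has a winning move iff p XOR X < p (reduce it to p XOR X).
  13: 13 XOR 14 = 3 < 13 — winning move (to 3).
  16: 16 XOR 14 = 30 ≥ 16 — no move.
  14: 14 XOR 14 = 0 < 14 — winning move (to 0).
  29: 29 XOR 14 = 19 < 29 — winning move (to 19).
That gives 3 winning moves.

3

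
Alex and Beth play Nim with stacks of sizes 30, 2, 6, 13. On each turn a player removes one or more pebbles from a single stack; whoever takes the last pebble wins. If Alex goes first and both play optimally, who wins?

Nim-sum: 30 ⊕ 2 ⊕ 6 ⊕ 13 = 23.
The nim-sum is 23 ≠ 0, so this is an N-position: the player to move can win; Alex has a winning move.

Alex wins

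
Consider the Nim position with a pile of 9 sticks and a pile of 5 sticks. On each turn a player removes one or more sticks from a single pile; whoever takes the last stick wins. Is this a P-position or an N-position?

N-position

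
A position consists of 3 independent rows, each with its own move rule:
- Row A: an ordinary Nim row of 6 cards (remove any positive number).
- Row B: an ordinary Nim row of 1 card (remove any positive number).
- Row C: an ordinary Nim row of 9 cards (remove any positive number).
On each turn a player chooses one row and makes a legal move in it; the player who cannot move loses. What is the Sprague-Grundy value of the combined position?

14

Row A is a plain Nim row of size 6, so its Grundy value is 6.
Row B is a plain Nim row of size 1, so its Grundy value is 1.
Row C is a plain Nim row of size 9, so its Grundy value is 9.
The value of a disjunctive sum is the nim-sum of the parts.
Combined value = 6 XOR 1 XOR 9 = 14.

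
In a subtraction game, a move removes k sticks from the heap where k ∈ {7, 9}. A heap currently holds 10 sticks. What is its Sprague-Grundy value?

1

Compute g(0), g(1), … for moves {7, 9}:
g(0) = mex{} = 0
g(1) = mex{} = 0
g(2) = mex{} = 0
g(3) = mex{} = 0
g(4) = mex{} = 0
g(5) = mex{} = 0
g(6) = mex{} = 0
g(7) = mex{0} = 1
g(8) = mex{0} = 1
g(9) = mex{0} = 1
g(10) = mex{0} = 1
So g(10) = 1.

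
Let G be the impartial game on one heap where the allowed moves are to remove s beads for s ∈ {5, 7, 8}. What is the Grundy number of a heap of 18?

Build the Grundy sequence with g(k) = mex{g(k−s) : s ∈ {5, 7, 8}, s ≤ k}:
k:     0  1  2  3  4  5  6  7  8  9 10 11 12 13 14 15 16 17 18
g(k):  0  0  0  0  0  1  1  1  1  1  2  2  2  0  0  0  0  0  1
So g(18) = 1.

1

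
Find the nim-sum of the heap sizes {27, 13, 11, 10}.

Nim-sum: 27 ⊕ 13 ⊕ 11 ⊕ 10 = 23.

23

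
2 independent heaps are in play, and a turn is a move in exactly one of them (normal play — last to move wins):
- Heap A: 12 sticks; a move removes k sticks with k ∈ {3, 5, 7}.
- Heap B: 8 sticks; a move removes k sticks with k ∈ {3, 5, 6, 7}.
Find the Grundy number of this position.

Build the Grundy sequence for heap A with g(k) = mex{g(k−s) : s ∈ {3, 5, 7}, s ≤ k}:
k:     0  1  2  3  4  5  6  7  8  9 10 11 12
g(k):  0  0  0  1  1  1  2  2  2  3  0  0  0
So g(12) = 0.
Build the Grundy sequence for heap B with g(k) = mex{g(k−s) : s ∈ {3, 5, 6, 7}, s ≤ k}:
k:     0  1  2  3  4  5  6  7  8
g(k):  0  0  0  1  1  1  2  2  2
So g(8) = 2.
The value of a disjunctive sum is the nim-sum of the parts.
Combined value = 0 XOR 2 = 2.

2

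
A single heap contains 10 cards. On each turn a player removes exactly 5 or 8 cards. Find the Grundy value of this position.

Grundy values for subtraction set {5, 8}:
k:     0  1  2  3  4  5  6  7  8  9 10
g(k):  0  0  0  0  0  1  1  1  1  1  2
So g(10) = 2.

2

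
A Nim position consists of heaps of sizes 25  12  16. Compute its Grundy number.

5

In binary:
  11001  (25)
  01100  (12)
  10000  (16)
  -----
  00101  (5)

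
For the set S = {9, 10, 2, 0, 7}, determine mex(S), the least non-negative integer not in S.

1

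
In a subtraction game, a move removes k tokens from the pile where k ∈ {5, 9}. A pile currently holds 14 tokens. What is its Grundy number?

0

Build the Grundy sequence with g(k) = mex{g(k−s) : s ∈ {5, 9}, s ≤ k}:
g(0) = mex{} = 0
g(1) = mex{} = 0
g(2) = mex{} = 0
g(3) = mex{} = 0
g(4) = mex{} = 0
g(5) = mex{0} = 1
g(6) = mex{0} = 1
g(7) = mex{0} = 1
g(8) = mex{0} = 1
g(9) = mex{0} = 1
g(10) = mex{0,1} = 2
g(11) = mex{0,1} = 2
g(12) = mex{0,1} = 2
g(13) = mex{0,1} = 2
g(14) = mex{1} = 0
So g(14) = 0.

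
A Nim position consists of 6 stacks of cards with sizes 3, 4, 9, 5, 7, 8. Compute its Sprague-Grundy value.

4

Nim-sum: 3 ⊕ 4 ⊕ 9 ⊕ 5 ⊕ 7 ⊕ 8 = 4.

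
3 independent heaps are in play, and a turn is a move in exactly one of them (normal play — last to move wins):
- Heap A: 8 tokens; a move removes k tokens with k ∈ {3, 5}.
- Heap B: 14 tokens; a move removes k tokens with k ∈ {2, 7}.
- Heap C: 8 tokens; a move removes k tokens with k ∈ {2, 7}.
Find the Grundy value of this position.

2

Grundy values for heap A (subtraction set {3, 5}):
g(0) = mex{} = 0
g(1) = mex{} = 0
g(2) = mex{} = 0
g(3) = mex{0} = 1
g(4) = mex{0} = 1
g(5) = mex{0} = 1
g(6) = mex{0,1} = 2
g(7) = mex{0,1} = 2
g(8) = mex{1} = 0
So g(8) = 0.
For heap B, compute g(0), g(1), … with moves {2, 7}:
g(0) = mex{} = 0
g(1) = mex{} = 0
g(2) = mex{0} = 1
g(3) = mex{0} = 1
g(4) = mex{1} = 0
g(5) = mex{1} = 0
g(6) = mex{0} = 1
g(7) = mex{0} = 1
g(8) = mex{0,1} = 2
g(9) = mex{1} = 0
g(10) = mex{1,2} = 0
g(11) = mex{0} = 1
g(12) = mex{0} = 1
g(13) = mex{1} = 0
g(14) = mex{1} = 0
So g(14) = 0.
Build the Grundy sequence for heap C with g(k) = mex{g(k−s) : s ∈ {2, 7}, s ≤ k}:
g(0) = mex{} = 0
g(1) = mex{} = 0
g(2) = mex{0} = 1
g(3) = mex{0} = 1
g(4) = mex{1} = 0
g(5) = mex{1} = 0
g(6) = mex{0} = 1
g(7) = mex{0} = 1
g(8) = mex{0,1} = 2
So g(8) = 2.
By the Sprague-Grundy theorem, the Grundy value of a sum of independent games is the XOR of the component values.
Combined value = 0 ⊕ 0 ⊕ 2 = 2.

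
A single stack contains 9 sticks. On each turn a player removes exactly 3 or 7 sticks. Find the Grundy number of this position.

1

Grundy values for subtraction set {3, 7}:
g(0) = mex{} = 0
g(1) = mex{} = 0
g(2) = mex{} = 0
g(3) = mex{0} = 1
g(4) = mex{0} = 1
g(5) = mex{0} = 1
g(6) = mex{1} = 0
g(7) = mex{0,1} = 2
g(8) = mex{0,1} = 2
g(9) = mex{0} = 1
So g(9) = 1.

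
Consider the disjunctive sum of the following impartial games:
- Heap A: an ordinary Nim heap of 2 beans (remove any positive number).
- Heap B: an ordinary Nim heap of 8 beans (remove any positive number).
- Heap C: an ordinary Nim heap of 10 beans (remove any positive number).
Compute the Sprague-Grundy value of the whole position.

0

Heap A is a plain Nim heap of size 2, so its Grundy value is 2.
Heap B is a plain Nim heap of size 8, so its Grundy value is 8.
Heap C is a plain Nim heap of size 10, so its Grundy value is 10.
By the Sprague-Grundy theorem, the Grundy value of a sum of independent games is the XOR of the component values.
Combined value = 2 ⊕ 8 ⊕ 10 = 0.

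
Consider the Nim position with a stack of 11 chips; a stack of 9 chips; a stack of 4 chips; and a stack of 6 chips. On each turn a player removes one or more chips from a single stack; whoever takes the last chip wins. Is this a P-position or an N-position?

Nim-sum: 11 ^ 9 ^ 4 ^ 6 = 0.
The nim-sum is 0, so this is a P-position: the player to move is in a losing position under optimal play.

P-position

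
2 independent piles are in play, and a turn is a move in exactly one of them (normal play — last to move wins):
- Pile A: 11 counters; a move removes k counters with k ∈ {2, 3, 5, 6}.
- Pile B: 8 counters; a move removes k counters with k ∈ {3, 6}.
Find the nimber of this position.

3

Grundy values for pile A (subtraction set {2, 3, 5, 6}):
g(0) = mex{} = 0
g(1) = mex{} = 0
g(2) = mex{0} = 1
g(3) = mex{0} = 1
g(4) = mex{0,1} = 2
g(5) = mex{0,1} = 2
g(6) = mex{0,1,2} = 3
g(7) = mex{0,1,2} = 3
g(8) = mex{1,2,3} = 0
g(9) = mex{1,2,3} = 0
g(10) = mex{0,2,3} = 1
g(11) = mex{0,2,3} = 1
So g(11) = 1.
For pile B, compute g(0), g(1), … with moves {3, 6}:
k:     0  1  2  3  4  5  6  7  8
g(k):  0  0  0  1  1  1  2  2  2
So g(8) = 2.
By the Sprague-Grundy theorem, the Grundy value of a sum of independent games is the XOR of the component values.
Combined value = 1 ⊕ 2 = 3.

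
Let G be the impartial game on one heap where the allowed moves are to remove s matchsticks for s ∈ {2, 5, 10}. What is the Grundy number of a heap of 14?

3

Build the Grundy sequence with g(k) = mex{g(k−s) : s ∈ {2, 5, 10}, s ≤ k}:
k:     0  1  2  3  4  5  6  7  8  9 10 11 12 13 14
g(k):  0  0  1  1  0  2  1  0  0  1  1  2  2  3  3
So g(14) = 3.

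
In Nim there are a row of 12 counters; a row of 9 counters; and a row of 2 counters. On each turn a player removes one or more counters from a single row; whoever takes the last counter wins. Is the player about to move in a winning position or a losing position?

Winning position

Compute the nim-sum pairwise:
12 XOR 9 = 5
5 XOR 2 = 7
The nim-sum is 7 ≠ 0, so this is an N-position: the player to move can win.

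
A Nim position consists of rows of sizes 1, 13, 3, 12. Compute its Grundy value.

3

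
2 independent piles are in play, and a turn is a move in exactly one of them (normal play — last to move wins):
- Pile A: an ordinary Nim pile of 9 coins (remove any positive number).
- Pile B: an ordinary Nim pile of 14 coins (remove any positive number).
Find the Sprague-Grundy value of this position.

Pile A is a plain Nim pile of size 9, so its Grundy value is 9.
Pile B is a plain Nim pile of size 14, so its Grundy value is 14.
By the Sprague-Grundy theorem, the Grundy value of a sum of independent games is the XOR of the component values.
Combined value = 9 XOR 14 = 7.

7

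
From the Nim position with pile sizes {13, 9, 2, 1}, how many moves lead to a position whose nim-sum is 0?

1

In binary:
  1101  (13)
  1001  (9)
  0010  (2)
  0001  (1)
  ----
  0111  (7)
The overall nim-sum is X = 7. A pile of size p has a winning move iff p XOR X < p (reduce it to p XOR X).
  13: 13 XOR 7 = 10 < 13 — winning move (to 10).
  9: 9 XOR 7 = 14 ≥ 9 — no move.
  2: 2 XOR 7 = 5 ≥ 2 — no move.
  1: 1 XOR 7 = 6 ≥ 1 — no move.
That gives 1 winning move.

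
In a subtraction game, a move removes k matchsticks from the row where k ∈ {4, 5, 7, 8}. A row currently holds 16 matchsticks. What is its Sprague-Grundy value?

Build the Grundy sequence with g(k) = mex{g(k−s) : s ∈ {4, 5, 7, 8}, s ≤ k}:
k:     0  1  2  3  4  5  6  7  8  9 10 11 12 13 14 15 16
g(k):  0  0  0  0  1  1  1  1  2  2  2  2  0  0  0  0  1
So g(16) = 1.

1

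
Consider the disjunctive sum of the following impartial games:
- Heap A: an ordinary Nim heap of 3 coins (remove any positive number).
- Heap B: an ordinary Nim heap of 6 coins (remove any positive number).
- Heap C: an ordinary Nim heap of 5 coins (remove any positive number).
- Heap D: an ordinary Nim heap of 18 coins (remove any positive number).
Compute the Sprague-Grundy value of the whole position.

18

Heap A is a plain Nim heap of size 3, so its Grundy value is 3.
Heap B is a plain Nim heap of size 6, so its Grundy value is 6.
Heap C is a plain Nim heap of size 5, so its Grundy value is 5.
Heap D is a plain Nim heap of size 18, so its Grundy value is 18.
The value of a disjunctive sum is the nim-sum of the parts.
Combined value = 3 XOR 6 XOR 5 XOR 18 = 18.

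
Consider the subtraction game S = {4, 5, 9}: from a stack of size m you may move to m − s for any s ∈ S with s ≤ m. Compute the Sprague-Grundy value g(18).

1

Grundy values for subtraction set {4, 5, 9}:
k:     0  1  2  3  4  5  6  7  8  9 10 11 12 13 14 15 16 17 18
g(k):  0  0  0  0  1  1  1  1  2  2  2  2  3  0  0  0  0  1  1
So g(18) = 1.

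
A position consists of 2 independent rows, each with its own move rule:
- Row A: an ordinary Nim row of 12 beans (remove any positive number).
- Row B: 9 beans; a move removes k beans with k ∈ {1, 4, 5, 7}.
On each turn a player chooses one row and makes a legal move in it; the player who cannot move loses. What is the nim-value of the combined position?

13

Row A is a plain Nim row of size 12, so its Grundy value is 12.
Grundy values for row B (subtraction set {1, 4, 5, 7}):
g(0) = mex{} = 0
g(1) = mex{0} = 1
g(2) = mex{1} = 0
g(3) = mex{0} = 1
g(4) = mex{0,1} = 2
g(5) = mex{0,1,2} = 3
g(6) = mex{0,1,3} = 2
g(7) = mex{0,1,2} = 3
g(8) = mex{1,2,3} = 0
g(9) = mex{0,2,3} = 1
So g(9) = 1.
The value of a disjunctive sum is the nim-sum of the parts.
Combined value = 12 XOR 1 = 13.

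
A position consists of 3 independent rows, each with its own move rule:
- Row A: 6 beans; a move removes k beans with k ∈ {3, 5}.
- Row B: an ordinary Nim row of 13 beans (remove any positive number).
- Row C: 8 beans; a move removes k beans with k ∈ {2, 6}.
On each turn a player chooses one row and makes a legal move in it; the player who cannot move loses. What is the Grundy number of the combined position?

For row A, compute g(0), g(1), … with moves {3, 5}:
k:     0  1  2  3  4  5  6
g(k):  0  0  0  1  1  1  2
So g(6) = 2.
Row B is a plain Nim row of size 13, so its Grundy value is 13.
For row C, compute g(0), g(1), … with moves {2, 6}:
g(0) = mex{} = 0
g(1) = mex{} = 0
g(2) = mex{0} = 1
g(3) = mex{0} = 1
g(4) = mex{1} = 0
g(5) = mex{1} = 0
g(6) = mex{0} = 1
g(7) = mex{0} = 1
g(8) = mex{1} = 0
So g(8) = 0.
The value of a disjunctive sum is the nim-sum of the parts.
Combined value = 2 XOR 13 XOR 0 = 15.

15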